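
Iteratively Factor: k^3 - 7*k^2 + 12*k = (k - 4)*(k^2 - 3*k) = k*(k - 4)*(k - 3)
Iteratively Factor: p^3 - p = (p)*(p^2 - 1) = p*(p + 1)*(p - 1)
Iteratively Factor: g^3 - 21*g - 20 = (g + 1)*(g^2 - g - 20) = (g - 5)*(g + 1)*(g + 4)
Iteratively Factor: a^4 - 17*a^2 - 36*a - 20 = (a + 1)*(a^3 - a^2 - 16*a - 20) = (a - 5)*(a + 1)*(a^2 + 4*a + 4) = (a - 5)*(a + 1)*(a + 2)*(a + 2)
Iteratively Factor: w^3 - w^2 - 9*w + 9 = (w - 3)*(w^2 + 2*w - 3) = (w - 3)*(w + 3)*(w - 1)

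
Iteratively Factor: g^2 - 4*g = (g)*(g - 4)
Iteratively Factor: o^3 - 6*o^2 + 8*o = (o - 2)*(o^2 - 4*o) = o*(o - 2)*(o - 4)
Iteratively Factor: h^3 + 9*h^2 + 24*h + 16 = (h + 4)*(h^2 + 5*h + 4) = (h + 1)*(h + 4)*(h + 4)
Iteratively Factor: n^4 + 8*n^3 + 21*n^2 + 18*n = (n + 3)*(n^3 + 5*n^2 + 6*n) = (n + 2)*(n + 3)*(n^2 + 3*n) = (n + 2)*(n + 3)^2*(n)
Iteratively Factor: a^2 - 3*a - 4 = (a + 1)*(a - 4)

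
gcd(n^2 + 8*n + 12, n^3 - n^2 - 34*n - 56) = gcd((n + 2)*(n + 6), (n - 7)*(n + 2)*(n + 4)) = n + 2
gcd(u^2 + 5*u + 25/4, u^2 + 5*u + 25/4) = u^2 + 5*u + 25/4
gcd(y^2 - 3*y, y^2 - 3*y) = y^2 - 3*y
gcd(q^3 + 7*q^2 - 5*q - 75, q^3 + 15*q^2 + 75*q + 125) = q^2 + 10*q + 25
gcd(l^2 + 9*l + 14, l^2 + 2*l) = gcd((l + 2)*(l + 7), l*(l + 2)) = l + 2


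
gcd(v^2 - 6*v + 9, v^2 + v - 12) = v - 3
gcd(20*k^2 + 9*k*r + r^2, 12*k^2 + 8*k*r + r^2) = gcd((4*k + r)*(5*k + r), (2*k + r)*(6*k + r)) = 1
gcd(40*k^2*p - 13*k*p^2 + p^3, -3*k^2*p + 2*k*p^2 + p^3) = p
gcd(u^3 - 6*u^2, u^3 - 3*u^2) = u^2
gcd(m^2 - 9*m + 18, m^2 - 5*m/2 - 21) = m - 6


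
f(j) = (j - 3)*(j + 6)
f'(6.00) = 15.00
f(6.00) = 36.00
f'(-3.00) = -3.00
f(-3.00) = -18.00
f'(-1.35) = 0.30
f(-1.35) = -20.23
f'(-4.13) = -5.26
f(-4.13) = -13.33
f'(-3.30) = -3.60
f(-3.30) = -17.01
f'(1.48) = 5.96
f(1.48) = -11.37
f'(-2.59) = -2.18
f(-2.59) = -19.06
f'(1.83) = 6.66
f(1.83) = -9.16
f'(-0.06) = 2.88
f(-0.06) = -18.18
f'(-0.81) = 1.38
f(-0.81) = -19.77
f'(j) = 2*j + 3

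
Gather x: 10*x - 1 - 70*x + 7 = 6 - 60*x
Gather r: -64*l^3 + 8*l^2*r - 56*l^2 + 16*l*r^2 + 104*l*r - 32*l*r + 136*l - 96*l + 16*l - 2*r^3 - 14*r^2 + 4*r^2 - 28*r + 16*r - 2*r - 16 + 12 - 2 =-64*l^3 - 56*l^2 + 56*l - 2*r^3 + r^2*(16*l - 10) + r*(8*l^2 + 72*l - 14) - 6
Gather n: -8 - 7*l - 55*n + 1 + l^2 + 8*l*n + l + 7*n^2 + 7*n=l^2 - 6*l + 7*n^2 + n*(8*l - 48) - 7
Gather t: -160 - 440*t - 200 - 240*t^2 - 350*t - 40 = -240*t^2 - 790*t - 400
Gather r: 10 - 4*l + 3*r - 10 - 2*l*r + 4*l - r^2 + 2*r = -r^2 + r*(5 - 2*l)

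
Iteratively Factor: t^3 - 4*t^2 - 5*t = (t)*(t^2 - 4*t - 5) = t*(t - 5)*(t + 1)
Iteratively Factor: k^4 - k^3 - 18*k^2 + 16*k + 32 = (k + 4)*(k^3 - 5*k^2 + 2*k + 8) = (k + 1)*(k + 4)*(k^2 - 6*k + 8) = (k - 2)*(k + 1)*(k + 4)*(k - 4)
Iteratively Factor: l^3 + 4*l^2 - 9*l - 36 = (l + 3)*(l^2 + l - 12) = (l + 3)*(l + 4)*(l - 3)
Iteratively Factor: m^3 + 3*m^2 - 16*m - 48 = (m + 3)*(m^2 - 16) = (m + 3)*(m + 4)*(m - 4)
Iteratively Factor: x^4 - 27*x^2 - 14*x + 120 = (x + 3)*(x^3 - 3*x^2 - 18*x + 40) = (x + 3)*(x + 4)*(x^2 - 7*x + 10) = (x - 5)*(x + 3)*(x + 4)*(x - 2)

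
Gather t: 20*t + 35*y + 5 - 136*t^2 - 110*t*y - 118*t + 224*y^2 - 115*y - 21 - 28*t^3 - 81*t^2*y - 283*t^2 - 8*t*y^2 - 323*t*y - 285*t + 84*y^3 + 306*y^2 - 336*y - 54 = -28*t^3 + t^2*(-81*y - 419) + t*(-8*y^2 - 433*y - 383) + 84*y^3 + 530*y^2 - 416*y - 70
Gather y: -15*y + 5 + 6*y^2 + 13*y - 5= 6*y^2 - 2*y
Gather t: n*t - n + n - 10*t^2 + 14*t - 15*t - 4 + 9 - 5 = -10*t^2 + t*(n - 1)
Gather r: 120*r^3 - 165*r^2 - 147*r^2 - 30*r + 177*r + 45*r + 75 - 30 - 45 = 120*r^3 - 312*r^2 + 192*r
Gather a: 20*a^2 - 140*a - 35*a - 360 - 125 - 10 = 20*a^2 - 175*a - 495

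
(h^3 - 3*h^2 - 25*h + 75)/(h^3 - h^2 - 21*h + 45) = (h - 5)/(h - 3)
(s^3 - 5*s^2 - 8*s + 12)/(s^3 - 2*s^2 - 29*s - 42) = (s^2 - 7*s + 6)/(s^2 - 4*s - 21)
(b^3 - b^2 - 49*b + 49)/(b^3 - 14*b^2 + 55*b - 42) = (b + 7)/(b - 6)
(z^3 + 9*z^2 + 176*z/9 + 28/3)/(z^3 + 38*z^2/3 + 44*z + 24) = (z + 7/3)/(z + 6)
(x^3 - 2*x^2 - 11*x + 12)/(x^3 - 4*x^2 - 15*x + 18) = (x - 4)/(x - 6)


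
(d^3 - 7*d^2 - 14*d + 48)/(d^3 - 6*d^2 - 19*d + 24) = (d - 2)/(d - 1)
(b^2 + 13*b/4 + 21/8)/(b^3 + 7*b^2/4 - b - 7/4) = (b + 3/2)/(b^2 - 1)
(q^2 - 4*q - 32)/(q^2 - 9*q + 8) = (q + 4)/(q - 1)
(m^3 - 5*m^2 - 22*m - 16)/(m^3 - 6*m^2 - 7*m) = (m^2 - 6*m - 16)/(m*(m - 7))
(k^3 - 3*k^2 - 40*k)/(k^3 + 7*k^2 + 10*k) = (k - 8)/(k + 2)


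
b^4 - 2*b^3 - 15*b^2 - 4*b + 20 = (b - 5)*(b - 1)*(b + 2)^2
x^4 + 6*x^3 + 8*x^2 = x^2*(x + 2)*(x + 4)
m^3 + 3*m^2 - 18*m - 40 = (m - 4)*(m + 2)*(m + 5)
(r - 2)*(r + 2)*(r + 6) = r^3 + 6*r^2 - 4*r - 24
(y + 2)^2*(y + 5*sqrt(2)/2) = y^3 + 5*sqrt(2)*y^2/2 + 4*y^2 + 4*y + 10*sqrt(2)*y + 10*sqrt(2)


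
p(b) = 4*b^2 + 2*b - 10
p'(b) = 8*b + 2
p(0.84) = -5.50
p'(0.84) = 8.72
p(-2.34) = 7.22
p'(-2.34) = -16.72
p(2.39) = 17.63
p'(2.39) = 21.12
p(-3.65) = 35.99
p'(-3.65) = -27.20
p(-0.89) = -8.61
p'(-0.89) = -5.12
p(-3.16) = 23.62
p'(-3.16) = -23.28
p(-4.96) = 78.49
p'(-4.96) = -37.68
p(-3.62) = 35.18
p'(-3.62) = -26.96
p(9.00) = 332.00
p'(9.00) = 74.00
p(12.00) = 590.00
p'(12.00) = 98.00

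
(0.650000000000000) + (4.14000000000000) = 4.79000000000000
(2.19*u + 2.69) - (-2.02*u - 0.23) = 4.21*u + 2.92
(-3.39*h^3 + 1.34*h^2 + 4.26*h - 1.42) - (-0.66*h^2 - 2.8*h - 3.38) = -3.39*h^3 + 2.0*h^2 + 7.06*h + 1.96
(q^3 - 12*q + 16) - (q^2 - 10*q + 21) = q^3 - q^2 - 2*q - 5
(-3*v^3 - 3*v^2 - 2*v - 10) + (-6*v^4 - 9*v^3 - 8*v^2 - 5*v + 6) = -6*v^4 - 12*v^3 - 11*v^2 - 7*v - 4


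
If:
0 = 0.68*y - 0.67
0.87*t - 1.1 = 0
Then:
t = 1.26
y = 0.99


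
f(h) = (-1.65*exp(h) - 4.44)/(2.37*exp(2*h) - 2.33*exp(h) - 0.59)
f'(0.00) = 51.52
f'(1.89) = 0.26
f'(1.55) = 0.49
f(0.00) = 11.07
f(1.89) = -0.17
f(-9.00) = 7.52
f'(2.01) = 0.21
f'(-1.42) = -0.95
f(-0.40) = 5.10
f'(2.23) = 0.15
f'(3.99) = 0.01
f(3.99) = -0.01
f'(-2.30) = -1.13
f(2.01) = -0.15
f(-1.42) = 4.77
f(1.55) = -0.30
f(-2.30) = 5.76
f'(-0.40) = 3.68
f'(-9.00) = 0.00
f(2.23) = -0.11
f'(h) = (-1.65*exp(h) - 4.44)*(-4.74*exp(2*h) + 2.33*exp(h))/(2.37*exp(2*h) - 2.33*exp(h) - 0.59)^2 - 1.65*exp(h)/(2.37*exp(2*h) - 2.33*exp(h) - 0.59)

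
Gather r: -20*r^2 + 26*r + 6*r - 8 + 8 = -20*r^2 + 32*r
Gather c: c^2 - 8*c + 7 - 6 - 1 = c^2 - 8*c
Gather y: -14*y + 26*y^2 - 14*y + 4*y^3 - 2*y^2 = 4*y^3 + 24*y^2 - 28*y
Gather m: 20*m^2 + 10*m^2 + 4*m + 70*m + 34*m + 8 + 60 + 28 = 30*m^2 + 108*m + 96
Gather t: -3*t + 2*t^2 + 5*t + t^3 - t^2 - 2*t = t^3 + t^2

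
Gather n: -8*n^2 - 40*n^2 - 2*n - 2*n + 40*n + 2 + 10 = -48*n^2 + 36*n + 12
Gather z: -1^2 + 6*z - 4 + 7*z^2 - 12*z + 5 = 7*z^2 - 6*z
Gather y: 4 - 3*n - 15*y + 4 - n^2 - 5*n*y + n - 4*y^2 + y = -n^2 - 2*n - 4*y^2 + y*(-5*n - 14) + 8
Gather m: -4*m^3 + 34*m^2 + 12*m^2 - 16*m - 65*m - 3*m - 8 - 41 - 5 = -4*m^3 + 46*m^2 - 84*m - 54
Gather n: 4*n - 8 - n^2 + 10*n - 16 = -n^2 + 14*n - 24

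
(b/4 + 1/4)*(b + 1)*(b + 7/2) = b^3/4 + 11*b^2/8 + 2*b + 7/8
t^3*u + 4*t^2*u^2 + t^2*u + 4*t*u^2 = t*(t + 4*u)*(t*u + u)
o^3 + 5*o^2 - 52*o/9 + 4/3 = (o - 2/3)*(o - 1/3)*(o + 6)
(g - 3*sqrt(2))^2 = g^2 - 6*sqrt(2)*g + 18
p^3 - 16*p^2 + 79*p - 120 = (p - 8)*(p - 5)*(p - 3)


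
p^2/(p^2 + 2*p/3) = 3*p/(3*p + 2)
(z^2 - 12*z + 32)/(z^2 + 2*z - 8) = (z^2 - 12*z + 32)/(z^2 + 2*z - 8)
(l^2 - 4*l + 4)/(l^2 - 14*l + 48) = (l^2 - 4*l + 4)/(l^2 - 14*l + 48)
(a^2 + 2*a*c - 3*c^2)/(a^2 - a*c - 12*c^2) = (a - c)/(a - 4*c)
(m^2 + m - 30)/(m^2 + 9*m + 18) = (m - 5)/(m + 3)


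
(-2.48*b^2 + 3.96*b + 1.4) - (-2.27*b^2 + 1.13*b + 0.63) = -0.21*b^2 + 2.83*b + 0.77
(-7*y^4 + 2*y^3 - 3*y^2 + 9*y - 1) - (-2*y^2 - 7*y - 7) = -7*y^4 + 2*y^3 - y^2 + 16*y + 6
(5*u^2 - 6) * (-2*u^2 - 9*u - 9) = -10*u^4 - 45*u^3 - 33*u^2 + 54*u + 54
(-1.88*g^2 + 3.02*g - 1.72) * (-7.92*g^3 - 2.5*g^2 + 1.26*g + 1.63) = 14.8896*g^5 - 19.2184*g^4 + 3.7036*g^3 + 5.0408*g^2 + 2.7554*g - 2.8036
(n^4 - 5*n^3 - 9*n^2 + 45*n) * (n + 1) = n^5 - 4*n^4 - 14*n^3 + 36*n^2 + 45*n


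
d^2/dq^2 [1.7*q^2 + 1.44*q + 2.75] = 3.40000000000000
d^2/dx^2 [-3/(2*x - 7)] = -24/(2*x - 7)^3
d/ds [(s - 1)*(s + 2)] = 2*s + 1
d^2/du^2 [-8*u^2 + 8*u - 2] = -16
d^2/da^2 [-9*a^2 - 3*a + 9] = -18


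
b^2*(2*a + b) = 2*a*b^2 + b^3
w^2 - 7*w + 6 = (w - 6)*(w - 1)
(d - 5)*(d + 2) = d^2 - 3*d - 10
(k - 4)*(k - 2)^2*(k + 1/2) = k^4 - 15*k^3/2 + 16*k^2 - 6*k - 8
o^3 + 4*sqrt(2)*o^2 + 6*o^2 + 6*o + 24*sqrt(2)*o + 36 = (o + 6)*(o + sqrt(2))*(o + 3*sqrt(2))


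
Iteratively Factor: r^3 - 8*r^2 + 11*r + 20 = (r - 5)*(r^2 - 3*r - 4) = (r - 5)*(r - 4)*(r + 1)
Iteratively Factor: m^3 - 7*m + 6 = (m + 3)*(m^2 - 3*m + 2) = (m - 2)*(m + 3)*(m - 1)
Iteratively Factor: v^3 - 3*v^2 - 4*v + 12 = (v + 2)*(v^2 - 5*v + 6) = (v - 2)*(v + 2)*(v - 3)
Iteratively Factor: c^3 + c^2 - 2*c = (c - 1)*(c^2 + 2*c) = c*(c - 1)*(c + 2)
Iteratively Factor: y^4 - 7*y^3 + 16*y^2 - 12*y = (y)*(y^3 - 7*y^2 + 16*y - 12) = y*(y - 2)*(y^2 - 5*y + 6) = y*(y - 3)*(y - 2)*(y - 2)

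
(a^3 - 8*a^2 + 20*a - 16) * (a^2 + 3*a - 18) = a^5 - 5*a^4 - 22*a^3 + 188*a^2 - 408*a + 288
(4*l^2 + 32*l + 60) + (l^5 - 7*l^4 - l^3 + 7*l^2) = l^5 - 7*l^4 - l^3 + 11*l^2 + 32*l + 60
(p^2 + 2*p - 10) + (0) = p^2 + 2*p - 10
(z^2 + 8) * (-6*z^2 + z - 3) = -6*z^4 + z^3 - 51*z^2 + 8*z - 24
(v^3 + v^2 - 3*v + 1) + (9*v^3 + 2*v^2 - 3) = 10*v^3 + 3*v^2 - 3*v - 2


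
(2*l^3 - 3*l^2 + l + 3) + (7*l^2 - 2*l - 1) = 2*l^3 + 4*l^2 - l + 2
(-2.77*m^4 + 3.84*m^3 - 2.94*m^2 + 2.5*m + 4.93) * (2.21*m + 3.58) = -6.1217*m^5 - 1.4302*m^4 + 7.2498*m^3 - 5.0002*m^2 + 19.8453*m + 17.6494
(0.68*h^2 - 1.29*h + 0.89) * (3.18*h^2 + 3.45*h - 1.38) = 2.1624*h^4 - 1.7562*h^3 - 2.5587*h^2 + 4.8507*h - 1.2282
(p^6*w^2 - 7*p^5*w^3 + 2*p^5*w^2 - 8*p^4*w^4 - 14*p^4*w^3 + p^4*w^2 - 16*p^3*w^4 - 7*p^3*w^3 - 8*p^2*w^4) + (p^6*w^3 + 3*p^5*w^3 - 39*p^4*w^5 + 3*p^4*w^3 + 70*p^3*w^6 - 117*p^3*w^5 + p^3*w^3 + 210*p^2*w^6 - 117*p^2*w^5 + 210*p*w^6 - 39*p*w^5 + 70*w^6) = p^6*w^3 + p^6*w^2 - 4*p^5*w^3 + 2*p^5*w^2 - 39*p^4*w^5 - 8*p^4*w^4 - 11*p^4*w^3 + p^4*w^2 + 70*p^3*w^6 - 117*p^3*w^5 - 16*p^3*w^4 - 6*p^3*w^3 + 210*p^2*w^6 - 117*p^2*w^5 - 8*p^2*w^4 + 210*p*w^6 - 39*p*w^5 + 70*w^6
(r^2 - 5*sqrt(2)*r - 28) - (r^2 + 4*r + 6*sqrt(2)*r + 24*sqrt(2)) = -11*sqrt(2)*r - 4*r - 24*sqrt(2) - 28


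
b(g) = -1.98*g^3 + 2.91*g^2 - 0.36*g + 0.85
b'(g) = -5.94*g^2 + 5.82*g - 0.36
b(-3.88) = 161.71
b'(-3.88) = -112.36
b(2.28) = -8.31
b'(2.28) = -17.97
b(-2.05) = 30.88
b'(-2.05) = -37.25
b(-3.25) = 100.73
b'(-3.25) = -82.02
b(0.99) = 1.42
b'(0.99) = -0.42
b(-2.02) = 29.77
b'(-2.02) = -36.35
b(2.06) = -4.85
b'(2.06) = -13.58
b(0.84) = 1.43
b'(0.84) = 0.34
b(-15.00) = 7343.50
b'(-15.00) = -1424.16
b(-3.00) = 81.58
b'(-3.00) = -71.28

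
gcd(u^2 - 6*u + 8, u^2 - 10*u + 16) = u - 2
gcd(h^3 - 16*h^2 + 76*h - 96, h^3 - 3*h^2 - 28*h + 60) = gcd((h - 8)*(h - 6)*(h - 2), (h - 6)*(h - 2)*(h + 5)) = h^2 - 8*h + 12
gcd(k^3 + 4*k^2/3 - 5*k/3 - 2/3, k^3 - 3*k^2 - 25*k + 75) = 1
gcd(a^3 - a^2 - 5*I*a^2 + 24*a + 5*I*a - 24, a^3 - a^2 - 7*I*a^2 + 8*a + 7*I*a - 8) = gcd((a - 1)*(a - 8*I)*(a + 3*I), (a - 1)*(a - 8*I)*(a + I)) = a^2 + a*(-1 - 8*I) + 8*I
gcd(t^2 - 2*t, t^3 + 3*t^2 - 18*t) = t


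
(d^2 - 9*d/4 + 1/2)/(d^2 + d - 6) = (d - 1/4)/(d + 3)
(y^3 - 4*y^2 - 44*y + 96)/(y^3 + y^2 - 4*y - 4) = (y^2 - 2*y - 48)/(y^2 + 3*y + 2)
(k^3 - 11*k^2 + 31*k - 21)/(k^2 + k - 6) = (k^3 - 11*k^2 + 31*k - 21)/(k^2 + k - 6)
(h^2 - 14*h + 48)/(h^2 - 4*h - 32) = (h - 6)/(h + 4)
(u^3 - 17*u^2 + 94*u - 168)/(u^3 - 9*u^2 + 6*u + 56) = (u - 6)/(u + 2)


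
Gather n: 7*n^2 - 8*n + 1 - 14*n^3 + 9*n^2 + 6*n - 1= -14*n^3 + 16*n^2 - 2*n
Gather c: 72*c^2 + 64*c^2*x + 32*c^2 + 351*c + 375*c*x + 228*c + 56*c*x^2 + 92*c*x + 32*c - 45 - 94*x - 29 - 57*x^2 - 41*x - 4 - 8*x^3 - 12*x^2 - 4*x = c^2*(64*x + 104) + c*(56*x^2 + 467*x + 611) - 8*x^3 - 69*x^2 - 139*x - 78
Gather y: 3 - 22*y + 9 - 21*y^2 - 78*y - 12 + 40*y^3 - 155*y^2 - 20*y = 40*y^3 - 176*y^2 - 120*y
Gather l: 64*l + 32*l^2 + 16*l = 32*l^2 + 80*l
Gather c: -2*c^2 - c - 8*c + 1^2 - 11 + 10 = -2*c^2 - 9*c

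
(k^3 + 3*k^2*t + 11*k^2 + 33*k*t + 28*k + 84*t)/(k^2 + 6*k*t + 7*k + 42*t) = (k^2 + 3*k*t + 4*k + 12*t)/(k + 6*t)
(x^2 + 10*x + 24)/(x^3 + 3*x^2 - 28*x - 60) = (x + 4)/(x^2 - 3*x - 10)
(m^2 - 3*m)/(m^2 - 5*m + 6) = m/(m - 2)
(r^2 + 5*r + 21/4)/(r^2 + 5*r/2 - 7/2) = (r + 3/2)/(r - 1)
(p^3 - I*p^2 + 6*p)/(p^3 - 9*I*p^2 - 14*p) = (-p^2 + I*p - 6)/(-p^2 + 9*I*p + 14)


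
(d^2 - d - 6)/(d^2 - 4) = (d - 3)/(d - 2)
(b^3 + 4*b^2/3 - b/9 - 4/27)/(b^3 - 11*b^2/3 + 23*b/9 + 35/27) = (9*b^2 + 9*b - 4)/(9*b^2 - 36*b + 35)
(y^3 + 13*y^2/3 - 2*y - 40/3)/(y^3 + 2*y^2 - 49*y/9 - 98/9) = 3*(3*y^2 + 7*y - 20)/(9*y^2 - 49)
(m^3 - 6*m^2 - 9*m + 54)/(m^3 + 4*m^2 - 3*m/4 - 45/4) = 4*(m^2 - 9*m + 18)/(4*m^2 + 4*m - 15)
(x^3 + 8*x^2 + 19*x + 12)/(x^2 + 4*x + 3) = x + 4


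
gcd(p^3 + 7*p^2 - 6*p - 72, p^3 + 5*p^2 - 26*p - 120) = p^2 + 10*p + 24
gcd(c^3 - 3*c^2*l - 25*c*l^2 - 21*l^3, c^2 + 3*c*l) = c + 3*l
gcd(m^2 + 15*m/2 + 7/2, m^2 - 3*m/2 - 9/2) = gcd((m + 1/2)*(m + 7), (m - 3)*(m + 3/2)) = 1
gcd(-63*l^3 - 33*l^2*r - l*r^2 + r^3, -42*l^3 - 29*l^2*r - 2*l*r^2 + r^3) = -21*l^2 - 4*l*r + r^2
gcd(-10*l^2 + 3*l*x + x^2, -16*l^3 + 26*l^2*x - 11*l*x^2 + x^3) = -2*l + x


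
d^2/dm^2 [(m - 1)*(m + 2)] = 2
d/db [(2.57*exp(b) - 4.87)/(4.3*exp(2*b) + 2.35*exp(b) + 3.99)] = (-11.051*exp(2*b) + 41.882*exp(b) + 21.6988)*exp(b)/(18.49*exp(4*b) + 20.21*exp(3*b) + 39.8365*exp(2*b) + 18.753*exp(b) + 15.9201)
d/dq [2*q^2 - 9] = 4*q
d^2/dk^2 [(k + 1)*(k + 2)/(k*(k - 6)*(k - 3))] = 2*(k^6 + 9*k^5 - 123*k^4 + 207*k^3 + 594*k^2 - 972*k + 648)/(k^3*(k^6 - 27*k^5 + 297*k^4 - 1701*k^3 + 5346*k^2 - 8748*k + 5832))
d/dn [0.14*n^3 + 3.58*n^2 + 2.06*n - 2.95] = 0.42*n^2 + 7.16*n + 2.06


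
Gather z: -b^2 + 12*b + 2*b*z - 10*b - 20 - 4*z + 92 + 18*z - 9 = -b^2 + 2*b + z*(2*b + 14) + 63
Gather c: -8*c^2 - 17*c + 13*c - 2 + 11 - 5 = -8*c^2 - 4*c + 4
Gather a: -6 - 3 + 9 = 0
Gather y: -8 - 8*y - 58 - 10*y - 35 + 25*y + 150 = 7*y + 49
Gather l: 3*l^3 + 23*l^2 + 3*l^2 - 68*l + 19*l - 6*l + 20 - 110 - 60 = 3*l^3 + 26*l^2 - 55*l - 150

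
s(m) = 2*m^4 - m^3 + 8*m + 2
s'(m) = 8*m^3 - 3*m^2 + 8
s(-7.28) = 5947.25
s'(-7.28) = -3237.62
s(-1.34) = 0.13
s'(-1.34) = -16.64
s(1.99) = 41.40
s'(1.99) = 59.16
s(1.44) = 19.13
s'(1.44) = 25.67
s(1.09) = 12.25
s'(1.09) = 14.80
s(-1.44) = 2.07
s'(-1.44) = -22.11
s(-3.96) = 524.24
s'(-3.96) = -535.84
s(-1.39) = 1.03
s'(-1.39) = -19.28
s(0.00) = 2.00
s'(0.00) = 8.00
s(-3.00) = 167.00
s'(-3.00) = -235.00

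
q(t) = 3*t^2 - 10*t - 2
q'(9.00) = 44.00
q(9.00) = 151.00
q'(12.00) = 62.00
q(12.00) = 310.00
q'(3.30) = 9.80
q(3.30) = -2.33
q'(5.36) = 22.16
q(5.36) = 30.59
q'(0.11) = -9.34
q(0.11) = -3.06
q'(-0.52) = -13.12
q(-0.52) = 4.01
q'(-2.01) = -22.06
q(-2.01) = 30.22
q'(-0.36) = -12.16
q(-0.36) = 1.99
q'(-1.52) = -19.12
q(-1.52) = 20.13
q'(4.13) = 14.78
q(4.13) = 7.87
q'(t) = 6*t - 10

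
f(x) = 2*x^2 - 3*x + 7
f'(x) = 4*x - 3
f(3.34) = 19.29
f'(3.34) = 10.36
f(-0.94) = 11.59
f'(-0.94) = -6.76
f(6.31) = 67.70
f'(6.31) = 22.24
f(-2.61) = 28.45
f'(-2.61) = -13.44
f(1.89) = 8.47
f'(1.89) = 4.56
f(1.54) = 7.12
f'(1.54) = 3.16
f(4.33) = 31.51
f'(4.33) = 14.32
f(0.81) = 5.88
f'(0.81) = 0.24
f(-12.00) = 331.00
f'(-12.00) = -51.00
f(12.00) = 259.00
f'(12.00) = 45.00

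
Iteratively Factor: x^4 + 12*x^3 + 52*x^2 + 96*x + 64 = (x + 2)*(x^3 + 10*x^2 + 32*x + 32) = (x + 2)*(x + 4)*(x^2 + 6*x + 8) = (x + 2)^2*(x + 4)*(x + 4)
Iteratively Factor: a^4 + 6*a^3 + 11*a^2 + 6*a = (a + 2)*(a^3 + 4*a^2 + 3*a) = a*(a + 2)*(a^2 + 4*a + 3) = a*(a + 1)*(a + 2)*(a + 3)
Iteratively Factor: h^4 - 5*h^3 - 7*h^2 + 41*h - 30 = (h + 3)*(h^3 - 8*h^2 + 17*h - 10) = (h - 1)*(h + 3)*(h^2 - 7*h + 10) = (h - 2)*(h - 1)*(h + 3)*(h - 5)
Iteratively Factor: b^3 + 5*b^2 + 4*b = (b + 4)*(b^2 + b) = (b + 1)*(b + 4)*(b)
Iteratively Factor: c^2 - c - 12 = (c + 3)*(c - 4)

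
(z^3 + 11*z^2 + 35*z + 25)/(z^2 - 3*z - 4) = (z^2 + 10*z + 25)/(z - 4)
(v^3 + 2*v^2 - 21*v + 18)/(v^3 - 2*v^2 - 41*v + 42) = (v - 3)/(v - 7)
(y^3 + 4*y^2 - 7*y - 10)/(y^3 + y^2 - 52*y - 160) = (y^2 - y - 2)/(y^2 - 4*y - 32)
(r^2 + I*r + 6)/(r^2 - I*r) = (r^2 + I*r + 6)/(r*(r - I))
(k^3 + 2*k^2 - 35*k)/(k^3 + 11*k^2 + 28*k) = (k - 5)/(k + 4)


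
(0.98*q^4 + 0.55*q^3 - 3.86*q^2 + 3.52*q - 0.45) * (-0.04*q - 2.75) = -0.0392*q^5 - 2.717*q^4 - 1.3581*q^3 + 10.4742*q^2 - 9.662*q + 1.2375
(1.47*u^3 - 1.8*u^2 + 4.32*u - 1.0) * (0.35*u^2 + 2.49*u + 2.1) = 0.5145*u^5 + 3.0303*u^4 + 0.117*u^3 + 6.6268*u^2 + 6.582*u - 2.1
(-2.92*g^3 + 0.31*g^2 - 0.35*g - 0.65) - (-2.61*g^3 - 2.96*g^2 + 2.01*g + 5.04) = -0.31*g^3 + 3.27*g^2 - 2.36*g - 5.69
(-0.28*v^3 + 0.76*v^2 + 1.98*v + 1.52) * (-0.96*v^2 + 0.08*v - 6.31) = 0.2688*v^5 - 0.752*v^4 - 0.0731999999999997*v^3 - 6.0964*v^2 - 12.3722*v - 9.5912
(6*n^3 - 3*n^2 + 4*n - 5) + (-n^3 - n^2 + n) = 5*n^3 - 4*n^2 + 5*n - 5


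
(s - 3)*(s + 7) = s^2 + 4*s - 21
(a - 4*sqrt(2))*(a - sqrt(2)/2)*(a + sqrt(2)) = a^3 - 7*sqrt(2)*a^2/2 - 5*a + 4*sqrt(2)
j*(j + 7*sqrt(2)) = j^2 + 7*sqrt(2)*j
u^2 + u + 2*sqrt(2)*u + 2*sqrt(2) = (u + 1)*(u + 2*sqrt(2))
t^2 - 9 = (t - 3)*(t + 3)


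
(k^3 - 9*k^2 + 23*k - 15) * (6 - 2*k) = -2*k^4 + 24*k^3 - 100*k^2 + 168*k - 90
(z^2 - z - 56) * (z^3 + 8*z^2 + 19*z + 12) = z^5 + 7*z^4 - 45*z^3 - 455*z^2 - 1076*z - 672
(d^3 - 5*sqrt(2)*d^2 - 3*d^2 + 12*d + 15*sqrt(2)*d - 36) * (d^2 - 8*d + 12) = d^5 - 11*d^4 - 5*sqrt(2)*d^4 + 48*d^3 + 55*sqrt(2)*d^3 - 180*sqrt(2)*d^2 - 168*d^2 + 180*sqrt(2)*d + 432*d - 432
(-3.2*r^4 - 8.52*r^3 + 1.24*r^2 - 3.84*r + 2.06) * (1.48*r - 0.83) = -4.736*r^5 - 9.9536*r^4 + 8.9068*r^3 - 6.7124*r^2 + 6.236*r - 1.7098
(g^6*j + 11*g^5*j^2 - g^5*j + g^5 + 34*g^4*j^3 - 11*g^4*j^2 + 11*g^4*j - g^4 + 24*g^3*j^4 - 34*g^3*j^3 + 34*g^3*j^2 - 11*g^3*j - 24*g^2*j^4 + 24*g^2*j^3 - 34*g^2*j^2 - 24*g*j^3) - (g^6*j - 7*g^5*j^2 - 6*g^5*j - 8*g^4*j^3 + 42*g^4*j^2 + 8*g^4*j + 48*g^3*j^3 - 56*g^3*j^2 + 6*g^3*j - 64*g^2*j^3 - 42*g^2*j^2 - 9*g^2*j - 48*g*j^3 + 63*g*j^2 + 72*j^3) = 18*g^5*j^2 + 5*g^5*j + g^5 + 42*g^4*j^3 - 53*g^4*j^2 + 3*g^4*j - g^4 + 24*g^3*j^4 - 82*g^3*j^3 + 90*g^3*j^2 - 17*g^3*j - 24*g^2*j^4 + 88*g^2*j^3 + 8*g^2*j^2 + 9*g^2*j + 24*g*j^3 - 63*g*j^2 - 72*j^3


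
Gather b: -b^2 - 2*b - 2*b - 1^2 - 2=-b^2 - 4*b - 3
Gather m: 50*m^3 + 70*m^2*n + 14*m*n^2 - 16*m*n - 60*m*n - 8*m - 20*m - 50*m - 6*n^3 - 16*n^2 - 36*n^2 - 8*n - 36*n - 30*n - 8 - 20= 50*m^3 + 70*m^2*n + m*(14*n^2 - 76*n - 78) - 6*n^3 - 52*n^2 - 74*n - 28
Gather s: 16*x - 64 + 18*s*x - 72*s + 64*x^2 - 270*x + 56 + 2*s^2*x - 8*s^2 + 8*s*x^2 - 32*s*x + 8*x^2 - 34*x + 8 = s^2*(2*x - 8) + s*(8*x^2 - 14*x - 72) + 72*x^2 - 288*x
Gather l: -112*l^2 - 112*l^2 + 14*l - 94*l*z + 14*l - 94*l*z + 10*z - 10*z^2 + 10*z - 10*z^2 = -224*l^2 + l*(28 - 188*z) - 20*z^2 + 20*z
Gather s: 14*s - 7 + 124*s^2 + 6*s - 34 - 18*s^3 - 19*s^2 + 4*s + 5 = -18*s^3 + 105*s^2 + 24*s - 36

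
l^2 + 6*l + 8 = (l + 2)*(l + 4)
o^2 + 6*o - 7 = (o - 1)*(o + 7)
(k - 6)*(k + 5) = k^2 - k - 30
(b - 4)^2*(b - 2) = b^3 - 10*b^2 + 32*b - 32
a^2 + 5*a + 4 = (a + 1)*(a + 4)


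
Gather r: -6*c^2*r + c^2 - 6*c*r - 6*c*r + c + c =c^2 + 2*c + r*(-6*c^2 - 12*c)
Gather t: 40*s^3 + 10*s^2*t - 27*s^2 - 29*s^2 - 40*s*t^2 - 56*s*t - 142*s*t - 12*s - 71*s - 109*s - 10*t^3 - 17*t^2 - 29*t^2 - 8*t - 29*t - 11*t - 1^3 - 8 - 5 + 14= 40*s^3 - 56*s^2 - 192*s - 10*t^3 + t^2*(-40*s - 46) + t*(10*s^2 - 198*s - 48)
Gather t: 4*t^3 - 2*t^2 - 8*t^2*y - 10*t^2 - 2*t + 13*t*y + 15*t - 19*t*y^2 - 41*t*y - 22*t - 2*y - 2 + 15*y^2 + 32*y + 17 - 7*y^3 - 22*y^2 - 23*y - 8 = 4*t^3 + t^2*(-8*y - 12) + t*(-19*y^2 - 28*y - 9) - 7*y^3 - 7*y^2 + 7*y + 7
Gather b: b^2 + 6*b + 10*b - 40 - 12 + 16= b^2 + 16*b - 36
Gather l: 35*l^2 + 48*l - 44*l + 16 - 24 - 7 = 35*l^2 + 4*l - 15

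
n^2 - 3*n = n*(n - 3)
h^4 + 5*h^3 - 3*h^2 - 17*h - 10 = (h - 2)*(h + 1)^2*(h + 5)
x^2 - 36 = (x - 6)*(x + 6)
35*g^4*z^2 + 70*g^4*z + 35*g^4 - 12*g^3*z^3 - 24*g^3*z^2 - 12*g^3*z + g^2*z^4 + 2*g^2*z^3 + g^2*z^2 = (-7*g + z)*(-5*g + z)*(g*z + g)^2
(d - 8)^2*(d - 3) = d^3 - 19*d^2 + 112*d - 192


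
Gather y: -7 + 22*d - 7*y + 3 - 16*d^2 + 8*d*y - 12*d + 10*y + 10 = -16*d^2 + 10*d + y*(8*d + 3) + 6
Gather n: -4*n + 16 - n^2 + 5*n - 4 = -n^2 + n + 12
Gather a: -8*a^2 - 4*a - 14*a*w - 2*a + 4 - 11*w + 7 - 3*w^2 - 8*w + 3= -8*a^2 + a*(-14*w - 6) - 3*w^2 - 19*w + 14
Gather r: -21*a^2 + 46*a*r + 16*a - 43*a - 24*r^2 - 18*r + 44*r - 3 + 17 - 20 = -21*a^2 - 27*a - 24*r^2 + r*(46*a + 26) - 6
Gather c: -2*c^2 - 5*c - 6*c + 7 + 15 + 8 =-2*c^2 - 11*c + 30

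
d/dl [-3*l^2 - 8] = -6*l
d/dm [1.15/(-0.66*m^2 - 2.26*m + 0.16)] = (1.518*m + 2.599)/(0.66*m^2 + 2.26*m - 0.16)^2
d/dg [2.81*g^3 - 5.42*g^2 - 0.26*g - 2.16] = 8.43*g^2 - 10.84*g - 0.26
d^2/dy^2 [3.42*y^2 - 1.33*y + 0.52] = 6.84000000000000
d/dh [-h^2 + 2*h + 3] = 2 - 2*h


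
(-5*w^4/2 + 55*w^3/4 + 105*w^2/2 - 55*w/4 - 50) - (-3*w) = -5*w^4/2 + 55*w^3/4 + 105*w^2/2 - 43*w/4 - 50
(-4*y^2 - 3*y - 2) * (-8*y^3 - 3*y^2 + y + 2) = 32*y^5 + 36*y^4 + 21*y^3 - 5*y^2 - 8*y - 4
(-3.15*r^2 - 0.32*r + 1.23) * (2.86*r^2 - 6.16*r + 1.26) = -9.009*r^4 + 18.4888*r^3 + 1.52*r^2 - 7.98*r + 1.5498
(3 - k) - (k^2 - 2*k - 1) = -k^2 + k + 4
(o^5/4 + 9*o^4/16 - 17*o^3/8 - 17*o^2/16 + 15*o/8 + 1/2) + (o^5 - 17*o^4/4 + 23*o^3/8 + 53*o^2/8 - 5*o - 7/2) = 5*o^5/4 - 59*o^4/16 + 3*o^3/4 + 89*o^2/16 - 25*o/8 - 3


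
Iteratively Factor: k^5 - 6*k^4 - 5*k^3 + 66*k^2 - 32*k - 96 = (k + 3)*(k^4 - 9*k^3 + 22*k^2 - 32) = (k - 2)*(k + 3)*(k^3 - 7*k^2 + 8*k + 16) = (k - 4)*(k - 2)*(k + 3)*(k^2 - 3*k - 4) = (k - 4)^2*(k - 2)*(k + 3)*(k + 1)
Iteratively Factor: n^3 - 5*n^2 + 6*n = (n - 2)*(n^2 - 3*n) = n*(n - 2)*(n - 3)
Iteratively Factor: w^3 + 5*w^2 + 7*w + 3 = (w + 3)*(w^2 + 2*w + 1) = (w + 1)*(w + 3)*(w + 1)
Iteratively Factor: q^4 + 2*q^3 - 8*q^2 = (q)*(q^3 + 2*q^2 - 8*q) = q*(q + 4)*(q^2 - 2*q) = q*(q - 2)*(q + 4)*(q)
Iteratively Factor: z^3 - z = (z + 1)*(z^2 - z) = (z - 1)*(z + 1)*(z)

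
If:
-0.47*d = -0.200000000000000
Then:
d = 0.43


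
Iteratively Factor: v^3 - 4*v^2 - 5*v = (v + 1)*(v^2 - 5*v) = v*(v + 1)*(v - 5)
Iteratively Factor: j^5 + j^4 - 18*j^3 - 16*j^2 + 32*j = (j)*(j^4 + j^3 - 18*j^2 - 16*j + 32) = j*(j - 1)*(j^3 + 2*j^2 - 16*j - 32) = j*(j - 1)*(j + 4)*(j^2 - 2*j - 8) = j*(j - 4)*(j - 1)*(j + 4)*(j + 2)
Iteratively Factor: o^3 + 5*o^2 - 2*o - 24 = (o + 4)*(o^2 + o - 6) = (o - 2)*(o + 4)*(o + 3)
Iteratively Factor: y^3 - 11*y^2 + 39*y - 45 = (y - 5)*(y^2 - 6*y + 9) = (y - 5)*(y - 3)*(y - 3)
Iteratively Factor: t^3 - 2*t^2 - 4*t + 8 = (t - 2)*(t^2 - 4) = (t - 2)^2*(t + 2)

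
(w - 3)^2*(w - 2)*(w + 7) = w^4 - w^3 - 35*w^2 + 129*w - 126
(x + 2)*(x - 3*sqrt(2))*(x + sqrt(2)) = x^3 - 2*sqrt(2)*x^2 + 2*x^2 - 6*x - 4*sqrt(2)*x - 12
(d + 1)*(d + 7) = d^2 + 8*d + 7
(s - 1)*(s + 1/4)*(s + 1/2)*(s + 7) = s^4 + 27*s^3/4 - 19*s^2/8 - 9*s/2 - 7/8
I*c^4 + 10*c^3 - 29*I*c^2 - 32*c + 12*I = (c - 6*I)*(c - 2*I)*(c - I)*(I*c + 1)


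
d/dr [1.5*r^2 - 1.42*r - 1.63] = 3.0*r - 1.42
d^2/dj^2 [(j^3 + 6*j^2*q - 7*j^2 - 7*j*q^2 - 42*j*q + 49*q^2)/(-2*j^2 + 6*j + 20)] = (7*j^3*q^2 + 24*j^3*q + 2*j^3 - 147*j^2*q^2 - 180*j^2*q + 120*j^2 + 651*j*q^2 + 1260*j*q - 300*j - 1141*q^2 - 1860*q + 700)/(j^6 - 9*j^5 - 3*j^4 + 153*j^3 + 30*j^2 - 900*j - 1000)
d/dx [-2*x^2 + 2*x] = 2 - 4*x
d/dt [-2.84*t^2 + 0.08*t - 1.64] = 0.08 - 5.68*t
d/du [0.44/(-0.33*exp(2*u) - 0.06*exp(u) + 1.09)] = (0.2904*exp(u) + 0.0264)*exp(u)/(0.33*exp(2*u) + 0.06*exp(u) - 1.09)^2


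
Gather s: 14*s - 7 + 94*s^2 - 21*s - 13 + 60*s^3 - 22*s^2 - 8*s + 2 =60*s^3 + 72*s^2 - 15*s - 18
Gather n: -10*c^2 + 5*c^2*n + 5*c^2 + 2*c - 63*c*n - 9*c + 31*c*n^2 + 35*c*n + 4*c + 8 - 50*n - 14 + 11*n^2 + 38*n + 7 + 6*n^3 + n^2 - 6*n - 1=-5*c^2 - 3*c + 6*n^3 + n^2*(31*c + 12) + n*(5*c^2 - 28*c - 18)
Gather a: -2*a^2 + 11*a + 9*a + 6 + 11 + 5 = -2*a^2 + 20*a + 22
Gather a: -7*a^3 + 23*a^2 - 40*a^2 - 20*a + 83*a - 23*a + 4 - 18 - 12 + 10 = -7*a^3 - 17*a^2 + 40*a - 16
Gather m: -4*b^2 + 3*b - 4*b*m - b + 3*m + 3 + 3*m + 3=-4*b^2 + 2*b + m*(6 - 4*b) + 6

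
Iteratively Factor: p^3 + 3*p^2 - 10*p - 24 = (p - 3)*(p^2 + 6*p + 8) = (p - 3)*(p + 2)*(p + 4)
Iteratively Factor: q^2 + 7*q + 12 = (q + 3)*(q + 4)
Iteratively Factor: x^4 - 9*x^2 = (x)*(x^3 - 9*x) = x*(x - 3)*(x^2 + 3*x) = x^2*(x - 3)*(x + 3)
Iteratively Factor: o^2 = (o)*(o)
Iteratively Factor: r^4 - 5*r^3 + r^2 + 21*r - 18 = (r + 2)*(r^3 - 7*r^2 + 15*r - 9) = (r - 3)*(r + 2)*(r^2 - 4*r + 3) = (r - 3)^2*(r + 2)*(r - 1)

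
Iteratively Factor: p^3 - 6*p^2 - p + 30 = (p - 5)*(p^2 - p - 6) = (p - 5)*(p - 3)*(p + 2)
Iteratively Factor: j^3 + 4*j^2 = (j)*(j^2 + 4*j) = j*(j + 4)*(j)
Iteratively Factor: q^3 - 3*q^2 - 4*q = (q)*(q^2 - 3*q - 4) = q*(q - 4)*(q + 1)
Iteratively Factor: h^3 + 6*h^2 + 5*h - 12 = (h - 1)*(h^2 + 7*h + 12) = (h - 1)*(h + 4)*(h + 3)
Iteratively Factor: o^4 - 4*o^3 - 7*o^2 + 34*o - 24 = (o + 3)*(o^3 - 7*o^2 + 14*o - 8) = (o - 2)*(o + 3)*(o^2 - 5*o + 4) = (o - 2)*(o - 1)*(o + 3)*(o - 4)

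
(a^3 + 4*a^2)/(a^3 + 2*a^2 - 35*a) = a*(a + 4)/(a^2 + 2*a - 35)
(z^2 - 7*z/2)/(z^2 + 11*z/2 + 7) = z*(2*z - 7)/(2*z^2 + 11*z + 14)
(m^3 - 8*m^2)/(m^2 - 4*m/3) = 3*m*(m - 8)/(3*m - 4)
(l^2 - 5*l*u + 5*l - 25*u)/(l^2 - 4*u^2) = (l^2 - 5*l*u + 5*l - 25*u)/(l^2 - 4*u^2)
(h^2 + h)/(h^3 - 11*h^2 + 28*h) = (h + 1)/(h^2 - 11*h + 28)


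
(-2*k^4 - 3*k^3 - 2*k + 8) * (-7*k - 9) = 14*k^5 + 39*k^4 + 27*k^3 + 14*k^2 - 38*k - 72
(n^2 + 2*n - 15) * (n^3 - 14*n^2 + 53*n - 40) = n^5 - 12*n^4 + 10*n^3 + 276*n^2 - 875*n + 600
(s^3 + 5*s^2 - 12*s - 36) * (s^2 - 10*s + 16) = s^5 - 5*s^4 - 46*s^3 + 164*s^2 + 168*s - 576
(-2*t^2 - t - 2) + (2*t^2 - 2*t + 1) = -3*t - 1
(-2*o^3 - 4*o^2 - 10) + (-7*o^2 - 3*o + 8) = -2*o^3 - 11*o^2 - 3*o - 2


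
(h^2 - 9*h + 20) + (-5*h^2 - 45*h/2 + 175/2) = -4*h^2 - 63*h/2 + 215/2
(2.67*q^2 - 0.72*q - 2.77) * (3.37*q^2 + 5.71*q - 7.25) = 8.9979*q^4 + 12.8193*q^3 - 32.8036*q^2 - 10.5967*q + 20.0825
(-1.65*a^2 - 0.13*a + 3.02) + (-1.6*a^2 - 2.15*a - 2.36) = -3.25*a^2 - 2.28*a + 0.66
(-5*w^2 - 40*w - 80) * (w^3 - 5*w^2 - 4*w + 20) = -5*w^5 - 15*w^4 + 140*w^3 + 460*w^2 - 480*w - 1600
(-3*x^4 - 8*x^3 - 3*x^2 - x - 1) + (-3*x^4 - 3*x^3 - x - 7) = -6*x^4 - 11*x^3 - 3*x^2 - 2*x - 8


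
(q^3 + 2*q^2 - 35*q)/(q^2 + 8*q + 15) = q*(q^2 + 2*q - 35)/(q^2 + 8*q + 15)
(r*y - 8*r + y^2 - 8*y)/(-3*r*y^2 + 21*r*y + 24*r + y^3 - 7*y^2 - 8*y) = (r + y)/(-3*r*y - 3*r + y^2 + y)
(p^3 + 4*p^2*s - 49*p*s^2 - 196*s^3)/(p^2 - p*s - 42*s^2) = (p^2 + 11*p*s + 28*s^2)/(p + 6*s)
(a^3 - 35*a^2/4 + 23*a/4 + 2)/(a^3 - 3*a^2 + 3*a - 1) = (a^2 - 31*a/4 - 2)/(a^2 - 2*a + 1)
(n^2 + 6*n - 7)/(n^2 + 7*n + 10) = (n^2 + 6*n - 7)/(n^2 + 7*n + 10)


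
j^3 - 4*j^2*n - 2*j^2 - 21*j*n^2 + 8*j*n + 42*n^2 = (j - 2)*(j - 7*n)*(j + 3*n)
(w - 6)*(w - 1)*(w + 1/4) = w^3 - 27*w^2/4 + 17*w/4 + 3/2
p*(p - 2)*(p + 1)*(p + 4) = p^4 + 3*p^3 - 6*p^2 - 8*p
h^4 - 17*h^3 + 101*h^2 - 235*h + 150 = (h - 6)*(h - 5)^2*(h - 1)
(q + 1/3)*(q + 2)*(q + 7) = q^3 + 28*q^2/3 + 17*q + 14/3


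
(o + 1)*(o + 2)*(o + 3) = o^3 + 6*o^2 + 11*o + 6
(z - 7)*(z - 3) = z^2 - 10*z + 21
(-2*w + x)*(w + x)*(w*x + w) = -2*w^3*x - 2*w^3 - w^2*x^2 - w^2*x + w*x^3 + w*x^2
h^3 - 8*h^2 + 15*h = h*(h - 5)*(h - 3)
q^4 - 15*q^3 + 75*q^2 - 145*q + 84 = (q - 7)*(q - 4)*(q - 3)*(q - 1)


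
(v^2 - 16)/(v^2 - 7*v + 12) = (v + 4)/(v - 3)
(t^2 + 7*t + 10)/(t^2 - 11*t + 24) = (t^2 + 7*t + 10)/(t^2 - 11*t + 24)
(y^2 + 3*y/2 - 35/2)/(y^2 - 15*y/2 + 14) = (y + 5)/(y - 4)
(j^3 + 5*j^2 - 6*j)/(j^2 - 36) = j*(j - 1)/(j - 6)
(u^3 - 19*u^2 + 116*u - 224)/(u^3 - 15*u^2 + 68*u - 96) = (u - 7)/(u - 3)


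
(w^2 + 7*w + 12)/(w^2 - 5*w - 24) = (w + 4)/(w - 8)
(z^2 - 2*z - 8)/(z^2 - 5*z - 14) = (z - 4)/(z - 7)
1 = 1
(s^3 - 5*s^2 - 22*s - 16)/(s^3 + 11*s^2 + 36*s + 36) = (s^2 - 7*s - 8)/(s^2 + 9*s + 18)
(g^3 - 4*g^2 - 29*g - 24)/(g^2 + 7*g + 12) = (g^2 - 7*g - 8)/(g + 4)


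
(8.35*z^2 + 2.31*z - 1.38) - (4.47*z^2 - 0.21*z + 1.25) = 3.88*z^2 + 2.52*z - 2.63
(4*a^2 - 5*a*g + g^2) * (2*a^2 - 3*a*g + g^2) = 8*a^4 - 22*a^3*g + 21*a^2*g^2 - 8*a*g^3 + g^4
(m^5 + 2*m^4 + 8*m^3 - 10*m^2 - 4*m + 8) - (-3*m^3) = m^5 + 2*m^4 + 11*m^3 - 10*m^2 - 4*m + 8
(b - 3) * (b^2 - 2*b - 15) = b^3 - 5*b^2 - 9*b + 45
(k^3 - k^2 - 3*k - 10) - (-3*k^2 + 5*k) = k^3 + 2*k^2 - 8*k - 10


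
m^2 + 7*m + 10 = (m + 2)*(m + 5)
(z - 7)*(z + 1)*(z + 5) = z^3 - z^2 - 37*z - 35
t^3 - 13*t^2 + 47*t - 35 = (t - 7)*(t - 5)*(t - 1)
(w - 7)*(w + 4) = w^2 - 3*w - 28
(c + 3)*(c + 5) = c^2 + 8*c + 15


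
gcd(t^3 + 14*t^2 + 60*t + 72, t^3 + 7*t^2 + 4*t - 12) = t^2 + 8*t + 12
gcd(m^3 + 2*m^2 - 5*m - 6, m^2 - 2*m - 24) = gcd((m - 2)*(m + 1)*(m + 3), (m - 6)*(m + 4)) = 1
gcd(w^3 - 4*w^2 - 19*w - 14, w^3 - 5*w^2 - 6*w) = w + 1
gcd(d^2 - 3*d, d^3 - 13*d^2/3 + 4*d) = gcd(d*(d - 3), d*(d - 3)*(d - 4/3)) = d^2 - 3*d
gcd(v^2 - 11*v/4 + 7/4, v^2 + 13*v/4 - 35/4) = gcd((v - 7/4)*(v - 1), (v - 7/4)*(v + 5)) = v - 7/4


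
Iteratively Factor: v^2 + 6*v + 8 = (v + 2)*(v + 4)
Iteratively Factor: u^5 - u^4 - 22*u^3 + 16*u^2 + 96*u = (u + 4)*(u^4 - 5*u^3 - 2*u^2 + 24*u) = u*(u + 4)*(u^3 - 5*u^2 - 2*u + 24) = u*(u - 3)*(u + 4)*(u^2 - 2*u - 8) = u*(u - 4)*(u - 3)*(u + 4)*(u + 2)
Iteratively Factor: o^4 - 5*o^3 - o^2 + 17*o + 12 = (o - 4)*(o^3 - o^2 - 5*o - 3) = (o - 4)*(o + 1)*(o^2 - 2*o - 3) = (o - 4)*(o - 3)*(o + 1)*(o + 1)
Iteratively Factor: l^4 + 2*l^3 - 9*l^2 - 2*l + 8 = (l + 1)*(l^3 + l^2 - 10*l + 8) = (l - 2)*(l + 1)*(l^2 + 3*l - 4) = (l - 2)*(l - 1)*(l + 1)*(l + 4)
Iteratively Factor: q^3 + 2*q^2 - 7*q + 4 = (q - 1)*(q^2 + 3*q - 4) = (q - 1)^2*(q + 4)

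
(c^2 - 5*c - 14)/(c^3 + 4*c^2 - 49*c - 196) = (c + 2)/(c^2 + 11*c + 28)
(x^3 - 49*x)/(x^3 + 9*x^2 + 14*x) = (x - 7)/(x + 2)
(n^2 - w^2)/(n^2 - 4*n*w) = (n^2 - w^2)/(n*(n - 4*w))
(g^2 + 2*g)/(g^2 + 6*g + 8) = g/(g + 4)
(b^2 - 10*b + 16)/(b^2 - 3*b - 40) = (b - 2)/(b + 5)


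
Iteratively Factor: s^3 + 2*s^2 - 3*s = (s)*(s^2 + 2*s - 3) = s*(s + 3)*(s - 1)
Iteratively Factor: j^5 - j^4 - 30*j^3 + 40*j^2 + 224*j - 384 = (j - 2)*(j^4 + j^3 - 28*j^2 - 16*j + 192) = (j - 2)*(j + 4)*(j^3 - 3*j^2 - 16*j + 48) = (j - 2)*(j + 4)^2*(j^2 - 7*j + 12) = (j - 3)*(j - 2)*(j + 4)^2*(j - 4)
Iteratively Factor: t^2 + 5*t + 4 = (t + 1)*(t + 4)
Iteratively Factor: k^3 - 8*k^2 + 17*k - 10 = (k - 2)*(k^2 - 6*k + 5) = (k - 5)*(k - 2)*(k - 1)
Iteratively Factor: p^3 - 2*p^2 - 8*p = (p + 2)*(p^2 - 4*p) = p*(p + 2)*(p - 4)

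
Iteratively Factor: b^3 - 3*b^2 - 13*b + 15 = (b - 5)*(b^2 + 2*b - 3) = (b - 5)*(b - 1)*(b + 3)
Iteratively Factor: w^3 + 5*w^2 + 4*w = (w + 4)*(w^2 + w) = (w + 1)*(w + 4)*(w)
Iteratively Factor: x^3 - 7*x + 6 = (x - 2)*(x^2 + 2*x - 3) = (x - 2)*(x - 1)*(x + 3)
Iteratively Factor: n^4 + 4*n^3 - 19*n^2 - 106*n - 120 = (n + 2)*(n^3 + 2*n^2 - 23*n - 60) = (n + 2)*(n + 4)*(n^2 - 2*n - 15) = (n + 2)*(n + 3)*(n + 4)*(n - 5)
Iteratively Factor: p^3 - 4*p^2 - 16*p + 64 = (p - 4)*(p^2 - 16) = (p - 4)*(p + 4)*(p - 4)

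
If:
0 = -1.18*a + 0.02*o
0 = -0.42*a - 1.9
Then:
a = -4.52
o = -266.90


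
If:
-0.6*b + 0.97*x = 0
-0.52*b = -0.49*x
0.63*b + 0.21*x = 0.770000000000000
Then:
No Solution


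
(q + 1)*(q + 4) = q^2 + 5*q + 4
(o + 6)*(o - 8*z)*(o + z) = o^3 - 7*o^2*z + 6*o^2 - 8*o*z^2 - 42*o*z - 48*z^2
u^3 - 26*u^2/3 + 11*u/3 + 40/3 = (u - 8)*(u - 5/3)*(u + 1)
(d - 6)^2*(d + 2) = d^3 - 10*d^2 + 12*d + 72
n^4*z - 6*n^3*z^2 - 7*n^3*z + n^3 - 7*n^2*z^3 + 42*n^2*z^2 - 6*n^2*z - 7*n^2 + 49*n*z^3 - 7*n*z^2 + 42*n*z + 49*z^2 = (n - 7)*(n - 7*z)*(n + z)*(n*z + 1)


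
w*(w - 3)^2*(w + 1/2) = w^4 - 11*w^3/2 + 6*w^2 + 9*w/2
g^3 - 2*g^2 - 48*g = g*(g - 8)*(g + 6)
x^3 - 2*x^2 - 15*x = x*(x - 5)*(x + 3)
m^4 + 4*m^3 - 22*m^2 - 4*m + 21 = (m - 3)*(m - 1)*(m + 1)*(m + 7)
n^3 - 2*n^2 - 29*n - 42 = (n - 7)*(n + 2)*(n + 3)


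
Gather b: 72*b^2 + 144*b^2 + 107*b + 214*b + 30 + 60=216*b^2 + 321*b + 90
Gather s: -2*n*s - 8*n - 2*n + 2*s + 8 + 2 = -10*n + s*(2 - 2*n) + 10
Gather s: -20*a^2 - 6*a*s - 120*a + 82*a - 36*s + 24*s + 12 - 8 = -20*a^2 - 38*a + s*(-6*a - 12) + 4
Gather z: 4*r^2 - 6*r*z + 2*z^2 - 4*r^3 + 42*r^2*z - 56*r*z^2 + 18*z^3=-4*r^3 + 4*r^2 + 18*z^3 + z^2*(2 - 56*r) + z*(42*r^2 - 6*r)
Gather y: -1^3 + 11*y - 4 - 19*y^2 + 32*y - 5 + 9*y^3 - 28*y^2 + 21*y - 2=9*y^3 - 47*y^2 + 64*y - 12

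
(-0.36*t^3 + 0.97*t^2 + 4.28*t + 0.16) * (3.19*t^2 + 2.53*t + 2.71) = -1.1484*t^5 + 2.1835*t^4 + 15.1317*t^3 + 13.9675*t^2 + 12.0036*t + 0.4336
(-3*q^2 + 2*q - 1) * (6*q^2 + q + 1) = -18*q^4 + 9*q^3 - 7*q^2 + q - 1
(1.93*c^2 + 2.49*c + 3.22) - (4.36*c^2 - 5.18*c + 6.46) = -2.43*c^2 + 7.67*c - 3.24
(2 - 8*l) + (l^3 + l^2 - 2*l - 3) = l^3 + l^2 - 10*l - 1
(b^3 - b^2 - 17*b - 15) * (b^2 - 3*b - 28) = b^5 - 4*b^4 - 42*b^3 + 64*b^2 + 521*b + 420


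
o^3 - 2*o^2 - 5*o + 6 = (o - 3)*(o - 1)*(o + 2)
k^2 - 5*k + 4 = (k - 4)*(k - 1)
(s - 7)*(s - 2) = s^2 - 9*s + 14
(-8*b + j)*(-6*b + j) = 48*b^2 - 14*b*j + j^2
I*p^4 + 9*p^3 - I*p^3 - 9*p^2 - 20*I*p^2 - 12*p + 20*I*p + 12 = (p - 6*I)*(p - 2*I)*(p - I)*(I*p - I)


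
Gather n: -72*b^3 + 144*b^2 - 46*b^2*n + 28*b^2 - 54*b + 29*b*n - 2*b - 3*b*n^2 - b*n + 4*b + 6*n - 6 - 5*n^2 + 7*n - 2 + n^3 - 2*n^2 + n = -72*b^3 + 172*b^2 - 52*b + n^3 + n^2*(-3*b - 7) + n*(-46*b^2 + 28*b + 14) - 8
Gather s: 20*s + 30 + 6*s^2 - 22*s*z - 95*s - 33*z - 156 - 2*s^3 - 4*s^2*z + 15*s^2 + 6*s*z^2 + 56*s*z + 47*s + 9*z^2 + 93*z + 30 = -2*s^3 + s^2*(21 - 4*z) + s*(6*z^2 + 34*z - 28) + 9*z^2 + 60*z - 96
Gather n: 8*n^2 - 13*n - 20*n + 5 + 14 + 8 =8*n^2 - 33*n + 27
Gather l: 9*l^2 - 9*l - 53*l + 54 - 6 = 9*l^2 - 62*l + 48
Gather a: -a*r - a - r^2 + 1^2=a*(-r - 1) - r^2 + 1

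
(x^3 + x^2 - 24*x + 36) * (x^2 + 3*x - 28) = x^5 + 4*x^4 - 49*x^3 - 64*x^2 + 780*x - 1008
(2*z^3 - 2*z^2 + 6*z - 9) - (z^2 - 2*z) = 2*z^3 - 3*z^2 + 8*z - 9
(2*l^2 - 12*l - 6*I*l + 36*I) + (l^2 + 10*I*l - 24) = 3*l^2 - 12*l + 4*I*l - 24 + 36*I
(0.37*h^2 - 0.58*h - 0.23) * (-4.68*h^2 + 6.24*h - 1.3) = -1.7316*h^4 + 5.0232*h^3 - 3.0238*h^2 - 0.6812*h + 0.299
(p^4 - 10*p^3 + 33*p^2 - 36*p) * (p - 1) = p^5 - 11*p^4 + 43*p^3 - 69*p^2 + 36*p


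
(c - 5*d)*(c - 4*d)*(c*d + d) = c^3*d - 9*c^2*d^2 + c^2*d + 20*c*d^3 - 9*c*d^2 + 20*d^3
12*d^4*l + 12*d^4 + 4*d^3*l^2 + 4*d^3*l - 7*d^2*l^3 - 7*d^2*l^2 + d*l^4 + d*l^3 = (-6*d + l)*(-2*d + l)*(d + l)*(d*l + d)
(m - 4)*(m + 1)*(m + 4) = m^3 + m^2 - 16*m - 16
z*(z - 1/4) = z^2 - z/4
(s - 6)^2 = s^2 - 12*s + 36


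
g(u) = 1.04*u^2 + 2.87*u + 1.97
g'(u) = 2.08*u + 2.87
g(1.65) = 9.54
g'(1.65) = 6.30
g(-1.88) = 0.25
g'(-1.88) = -1.04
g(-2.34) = 0.95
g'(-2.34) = -2.00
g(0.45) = 3.47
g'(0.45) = 3.81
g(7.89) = 89.36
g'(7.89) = 19.28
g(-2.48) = 1.25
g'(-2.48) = -2.29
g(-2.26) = 0.80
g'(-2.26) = -1.83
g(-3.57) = 4.98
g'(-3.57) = -4.56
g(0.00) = 1.97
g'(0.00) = 2.87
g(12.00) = 186.17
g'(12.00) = 27.83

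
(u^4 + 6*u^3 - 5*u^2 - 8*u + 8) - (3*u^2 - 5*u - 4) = u^4 + 6*u^3 - 8*u^2 - 3*u + 12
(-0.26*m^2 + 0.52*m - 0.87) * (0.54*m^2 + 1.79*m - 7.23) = -0.1404*m^4 - 0.1846*m^3 + 2.3408*m^2 - 5.3169*m + 6.2901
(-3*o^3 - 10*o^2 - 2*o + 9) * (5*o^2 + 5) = -15*o^5 - 50*o^4 - 25*o^3 - 5*o^2 - 10*o + 45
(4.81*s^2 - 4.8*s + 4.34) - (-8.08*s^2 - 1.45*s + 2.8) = 12.89*s^2 - 3.35*s + 1.54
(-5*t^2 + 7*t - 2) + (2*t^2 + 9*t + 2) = -3*t^2 + 16*t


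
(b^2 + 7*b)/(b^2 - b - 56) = b/(b - 8)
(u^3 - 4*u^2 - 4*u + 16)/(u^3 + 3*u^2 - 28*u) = (u^2 - 4)/(u*(u + 7))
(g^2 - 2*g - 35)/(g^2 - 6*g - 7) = (g + 5)/(g + 1)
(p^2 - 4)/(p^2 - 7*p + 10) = (p + 2)/(p - 5)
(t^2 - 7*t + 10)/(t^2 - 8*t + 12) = (t - 5)/(t - 6)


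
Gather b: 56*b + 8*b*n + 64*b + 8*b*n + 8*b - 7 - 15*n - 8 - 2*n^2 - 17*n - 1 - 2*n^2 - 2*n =b*(16*n + 128) - 4*n^2 - 34*n - 16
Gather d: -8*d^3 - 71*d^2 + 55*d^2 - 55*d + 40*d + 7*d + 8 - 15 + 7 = -8*d^3 - 16*d^2 - 8*d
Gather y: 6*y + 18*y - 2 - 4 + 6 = 24*y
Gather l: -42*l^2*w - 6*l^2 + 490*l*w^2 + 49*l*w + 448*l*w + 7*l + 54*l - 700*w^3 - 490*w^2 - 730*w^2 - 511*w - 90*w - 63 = l^2*(-42*w - 6) + l*(490*w^2 + 497*w + 61) - 700*w^3 - 1220*w^2 - 601*w - 63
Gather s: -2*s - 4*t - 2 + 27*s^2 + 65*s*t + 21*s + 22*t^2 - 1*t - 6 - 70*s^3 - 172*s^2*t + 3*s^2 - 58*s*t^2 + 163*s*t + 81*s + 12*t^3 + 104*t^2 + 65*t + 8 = -70*s^3 + s^2*(30 - 172*t) + s*(-58*t^2 + 228*t + 100) + 12*t^3 + 126*t^2 + 60*t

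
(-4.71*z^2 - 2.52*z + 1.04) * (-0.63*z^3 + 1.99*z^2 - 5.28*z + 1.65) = 2.9673*z^5 - 7.7853*z^4 + 19.1988*z^3 + 7.6037*z^2 - 9.6492*z + 1.716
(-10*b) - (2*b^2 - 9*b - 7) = -2*b^2 - b + 7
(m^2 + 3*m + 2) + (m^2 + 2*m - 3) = 2*m^2 + 5*m - 1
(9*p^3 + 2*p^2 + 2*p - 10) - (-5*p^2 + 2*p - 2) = 9*p^3 + 7*p^2 - 8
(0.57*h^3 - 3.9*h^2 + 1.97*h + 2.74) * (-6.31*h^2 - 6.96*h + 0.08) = -3.5967*h^5 + 20.6418*h^4 + 14.7589*h^3 - 31.3126*h^2 - 18.9128*h + 0.2192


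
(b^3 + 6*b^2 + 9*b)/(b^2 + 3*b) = b + 3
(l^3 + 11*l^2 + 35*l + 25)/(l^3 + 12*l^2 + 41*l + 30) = (l + 5)/(l + 6)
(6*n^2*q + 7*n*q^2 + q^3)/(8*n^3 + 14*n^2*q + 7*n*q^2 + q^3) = q*(6*n + q)/(8*n^2 + 6*n*q + q^2)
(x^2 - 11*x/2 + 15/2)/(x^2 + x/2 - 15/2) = (x - 3)/(x + 3)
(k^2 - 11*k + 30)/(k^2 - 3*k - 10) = (k - 6)/(k + 2)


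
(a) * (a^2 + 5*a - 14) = a^3 + 5*a^2 - 14*a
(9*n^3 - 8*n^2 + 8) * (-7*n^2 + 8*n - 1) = -63*n^5 + 128*n^4 - 73*n^3 - 48*n^2 + 64*n - 8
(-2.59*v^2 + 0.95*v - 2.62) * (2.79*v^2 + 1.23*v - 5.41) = -7.2261*v^4 - 0.5352*v^3 + 7.8706*v^2 - 8.3621*v + 14.1742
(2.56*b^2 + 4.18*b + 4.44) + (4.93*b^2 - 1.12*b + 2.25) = 7.49*b^2 + 3.06*b + 6.69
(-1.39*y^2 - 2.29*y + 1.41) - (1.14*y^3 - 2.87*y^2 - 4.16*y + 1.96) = -1.14*y^3 + 1.48*y^2 + 1.87*y - 0.55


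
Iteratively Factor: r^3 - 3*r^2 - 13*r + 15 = (r - 1)*(r^2 - 2*r - 15) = (r - 1)*(r + 3)*(r - 5)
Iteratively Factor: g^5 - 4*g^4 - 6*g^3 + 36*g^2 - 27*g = (g - 3)*(g^4 - g^3 - 9*g^2 + 9*g) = g*(g - 3)*(g^3 - g^2 - 9*g + 9) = g*(g - 3)*(g - 1)*(g^2 - 9) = g*(g - 3)^2*(g - 1)*(g + 3)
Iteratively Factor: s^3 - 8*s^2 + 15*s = (s - 3)*(s^2 - 5*s) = s*(s - 3)*(s - 5)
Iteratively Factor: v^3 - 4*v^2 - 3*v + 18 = (v + 2)*(v^2 - 6*v + 9) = (v - 3)*(v + 2)*(v - 3)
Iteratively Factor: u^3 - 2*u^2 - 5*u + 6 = (u - 3)*(u^2 + u - 2) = (u - 3)*(u + 2)*(u - 1)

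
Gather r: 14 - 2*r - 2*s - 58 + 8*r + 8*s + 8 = 6*r + 6*s - 36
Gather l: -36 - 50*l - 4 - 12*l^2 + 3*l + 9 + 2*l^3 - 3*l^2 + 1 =2*l^3 - 15*l^2 - 47*l - 30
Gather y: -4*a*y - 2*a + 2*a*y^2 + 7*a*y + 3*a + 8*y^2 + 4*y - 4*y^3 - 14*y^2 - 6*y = a - 4*y^3 + y^2*(2*a - 6) + y*(3*a - 2)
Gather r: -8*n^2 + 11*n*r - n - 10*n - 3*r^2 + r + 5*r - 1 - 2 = -8*n^2 - 11*n - 3*r^2 + r*(11*n + 6) - 3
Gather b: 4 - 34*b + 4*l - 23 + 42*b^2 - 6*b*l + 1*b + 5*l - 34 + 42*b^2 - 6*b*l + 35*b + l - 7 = 84*b^2 + b*(2 - 12*l) + 10*l - 60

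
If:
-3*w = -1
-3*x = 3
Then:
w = 1/3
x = -1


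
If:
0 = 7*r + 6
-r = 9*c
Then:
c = 2/21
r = -6/7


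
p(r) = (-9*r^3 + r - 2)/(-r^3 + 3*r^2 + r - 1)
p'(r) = (1 - 27*r^2)/(-r^3 + 3*r^2 + r - 1) + (3*r^2 - 6*r - 1)*(-9*r^3 + r - 2)/(-r^3 + 3*r^2 + r - 1)^2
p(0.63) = -6.34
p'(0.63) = 22.88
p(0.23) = 3.01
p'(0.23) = 11.43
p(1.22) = -5.97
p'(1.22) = -5.64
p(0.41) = 14.29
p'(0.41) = 296.14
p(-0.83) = 2.86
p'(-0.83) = -0.34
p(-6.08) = 6.13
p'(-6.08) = -0.30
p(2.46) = -28.24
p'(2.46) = -48.65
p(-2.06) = 4.05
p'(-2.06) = -0.87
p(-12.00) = 7.24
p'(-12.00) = -0.11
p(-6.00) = 6.11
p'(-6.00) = -0.31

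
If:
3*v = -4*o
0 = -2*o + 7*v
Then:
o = 0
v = 0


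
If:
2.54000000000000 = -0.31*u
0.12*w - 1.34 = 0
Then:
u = -8.19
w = 11.17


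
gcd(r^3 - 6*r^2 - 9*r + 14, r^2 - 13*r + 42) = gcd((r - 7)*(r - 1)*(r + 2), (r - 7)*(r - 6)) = r - 7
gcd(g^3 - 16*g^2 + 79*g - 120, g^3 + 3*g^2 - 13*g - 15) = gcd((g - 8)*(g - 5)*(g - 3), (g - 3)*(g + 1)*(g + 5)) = g - 3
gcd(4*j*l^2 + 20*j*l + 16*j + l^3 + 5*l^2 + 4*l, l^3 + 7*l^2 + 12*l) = l + 4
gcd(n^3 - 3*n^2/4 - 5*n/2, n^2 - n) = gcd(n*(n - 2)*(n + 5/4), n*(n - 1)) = n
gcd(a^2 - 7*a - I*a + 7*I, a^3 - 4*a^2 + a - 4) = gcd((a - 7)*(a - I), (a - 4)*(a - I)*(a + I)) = a - I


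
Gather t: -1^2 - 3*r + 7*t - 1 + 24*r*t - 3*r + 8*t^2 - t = -6*r + 8*t^2 + t*(24*r + 6) - 2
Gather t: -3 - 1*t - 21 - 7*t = -8*t - 24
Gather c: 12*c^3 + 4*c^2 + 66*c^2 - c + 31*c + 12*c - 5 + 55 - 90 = 12*c^3 + 70*c^2 + 42*c - 40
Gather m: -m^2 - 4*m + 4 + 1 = -m^2 - 4*m + 5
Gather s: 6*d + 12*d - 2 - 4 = 18*d - 6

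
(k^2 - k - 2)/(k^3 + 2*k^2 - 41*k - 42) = (k - 2)/(k^2 + k - 42)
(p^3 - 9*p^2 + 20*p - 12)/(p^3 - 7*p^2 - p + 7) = (p^2 - 8*p + 12)/(p^2 - 6*p - 7)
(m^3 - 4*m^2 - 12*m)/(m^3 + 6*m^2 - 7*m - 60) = m*(m^2 - 4*m - 12)/(m^3 + 6*m^2 - 7*m - 60)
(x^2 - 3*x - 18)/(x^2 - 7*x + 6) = (x + 3)/(x - 1)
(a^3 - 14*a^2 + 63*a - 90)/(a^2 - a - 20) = (a^2 - 9*a + 18)/(a + 4)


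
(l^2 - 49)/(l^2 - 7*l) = (l + 7)/l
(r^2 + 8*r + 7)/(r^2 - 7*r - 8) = (r + 7)/(r - 8)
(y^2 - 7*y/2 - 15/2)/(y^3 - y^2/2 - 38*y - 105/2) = (y - 5)/(y^2 - 2*y - 35)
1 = 1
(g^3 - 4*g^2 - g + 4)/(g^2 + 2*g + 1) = (g^2 - 5*g + 4)/(g + 1)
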